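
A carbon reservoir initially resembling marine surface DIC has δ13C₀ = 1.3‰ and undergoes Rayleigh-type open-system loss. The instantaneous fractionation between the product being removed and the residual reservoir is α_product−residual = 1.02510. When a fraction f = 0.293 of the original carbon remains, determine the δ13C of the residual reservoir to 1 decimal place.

-29.1‰

Rayleigh residual: δ_res = (δ₀ + 1000)·f^(α−1) − 1000
α − 1 = 0.02510
f^(α−1) = 0.293^(0.02510) = 0.969658
δ_res = (1.3 + 1000) × 0.969658 − 1000 = 970.918 − 1000 = -29.08‰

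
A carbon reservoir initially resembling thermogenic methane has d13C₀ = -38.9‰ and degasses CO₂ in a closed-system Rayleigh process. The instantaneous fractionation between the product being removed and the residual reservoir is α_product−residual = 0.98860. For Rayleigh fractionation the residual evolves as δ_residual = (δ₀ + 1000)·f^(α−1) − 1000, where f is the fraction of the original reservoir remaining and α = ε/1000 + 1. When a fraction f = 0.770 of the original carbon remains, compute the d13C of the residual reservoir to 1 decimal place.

Rayleigh residual: δ_res = (δ₀ + 1000)·f^(α−1) − 1000
α − 1 = -0.01140
f^(α−1) = 0.770^(-0.01140) = 1.002984
δ_res = (-38.9 + 1000) × 1.002984 − 1000 = 963.968 − 1000 = -36.03‰

-36.0‰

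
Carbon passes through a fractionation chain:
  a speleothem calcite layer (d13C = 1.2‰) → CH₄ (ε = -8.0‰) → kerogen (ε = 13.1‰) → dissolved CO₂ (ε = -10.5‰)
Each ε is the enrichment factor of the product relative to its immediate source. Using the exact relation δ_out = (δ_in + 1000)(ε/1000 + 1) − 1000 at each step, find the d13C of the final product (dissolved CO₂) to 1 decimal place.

-4.4‰

step 1: δ = (1.20 + 1000)·(-8.0/1000 + 1) − 1000 = -6.81‰
step 2: δ = (-6.81 + 1000)·(13.1/1000 + 1) − 1000 = 6.20‰
step 3: δ = (6.20 + 1000)·(-10.5/1000 + 1) − 1000 = -4.36‰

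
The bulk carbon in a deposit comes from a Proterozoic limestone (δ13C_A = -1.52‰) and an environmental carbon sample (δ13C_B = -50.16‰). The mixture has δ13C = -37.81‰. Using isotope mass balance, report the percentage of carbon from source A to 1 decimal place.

25.4%

δ_mix = f_A·δ_A + (1 − f_A)·δ_B  ⇒  f_A = (δ_mix − δ_B)/(δ_A − δ_B)
f_A = (-37.81 − (-50.16)) / (-1.52 − (-50.16))
f_A = 12.35 / 48.64 = 0.2539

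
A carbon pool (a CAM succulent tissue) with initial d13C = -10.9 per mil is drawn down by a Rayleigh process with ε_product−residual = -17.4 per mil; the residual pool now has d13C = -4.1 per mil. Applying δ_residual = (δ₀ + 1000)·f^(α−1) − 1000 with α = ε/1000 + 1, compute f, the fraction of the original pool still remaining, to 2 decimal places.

α − 1 = ε/1000 = -0.0174
(δ_res + 1000)/(δ₀ + 1000) = (-4.1 + 1000)/(-10.9 + 1000) = 995.9/989.1 = 1.006875
f = 1.006875^(1/-0.0174) = exp(ln(1.006875)/-0.0174) = exp(0.00685/-0.0174)
f = exp(-0.3938) = 0.6745

0.67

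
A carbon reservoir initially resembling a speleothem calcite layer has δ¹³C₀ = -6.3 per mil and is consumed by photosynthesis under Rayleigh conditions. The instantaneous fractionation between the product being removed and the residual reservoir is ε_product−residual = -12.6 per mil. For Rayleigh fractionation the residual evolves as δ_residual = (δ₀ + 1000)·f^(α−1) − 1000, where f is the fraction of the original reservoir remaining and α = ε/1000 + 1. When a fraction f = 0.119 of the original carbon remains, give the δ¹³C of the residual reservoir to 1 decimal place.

Rayleigh residual: δ_res = (δ₀ + 1000)·f^(α−1) − 1000
α = ε/1000 + 1 = 0.98740, so α − 1 = -0.01260
f^(α−1) = 0.119^(-0.01260) = 1.027184
δ_res = (-6.3 + 1000) × 1.027184 − 1000 = 1020.712 − 1000 = 20.71 per mil

20.7 per mil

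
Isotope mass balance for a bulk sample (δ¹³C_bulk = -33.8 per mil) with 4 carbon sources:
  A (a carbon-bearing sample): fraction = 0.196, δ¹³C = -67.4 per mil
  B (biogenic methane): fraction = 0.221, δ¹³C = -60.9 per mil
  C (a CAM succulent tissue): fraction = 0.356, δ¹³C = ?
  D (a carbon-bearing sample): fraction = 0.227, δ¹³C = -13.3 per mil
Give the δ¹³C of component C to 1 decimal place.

Isotope mass balance: δ_bulk = Σ fᵢ·δᵢ.
-33.8 = 0.196×(-67.4) + 0.221×(-60.9) + 0.356×δ_C + 0.227×(-13.3)
0.356·δ_C = -33.8 − (-29.688) = -4.112
δ_C = -4.112 / 0.356 = -11.55 per mil

-11.5 per mil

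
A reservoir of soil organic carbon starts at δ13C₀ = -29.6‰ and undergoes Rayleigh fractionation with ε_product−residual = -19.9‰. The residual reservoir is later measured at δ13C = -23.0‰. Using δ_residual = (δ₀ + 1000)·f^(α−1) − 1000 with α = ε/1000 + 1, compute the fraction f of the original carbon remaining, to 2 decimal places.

0.71

α − 1 = ε/1000 = -0.0199
(δ_res + 1000)/(δ₀ + 1000) = (-23.0 + 1000)/(-29.6 + 1000) = 977.0/970.4 = 1.006801
f = 1.006801^(1/-0.0199) = exp(ln(1.006801)/-0.0199) = exp(0.00678/-0.0199)
f = exp(-0.3406) = 0.7113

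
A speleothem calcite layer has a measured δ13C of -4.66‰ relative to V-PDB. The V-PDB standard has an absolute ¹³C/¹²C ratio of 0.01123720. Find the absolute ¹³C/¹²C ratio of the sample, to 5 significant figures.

R_sample = R_standard × (δ13C/1000 + 1)
R_sample = 0.01123720 × (-4.66/1000 + 1) = 0.01123720 × 0.995340
R_sample = 0.0111848

0.011185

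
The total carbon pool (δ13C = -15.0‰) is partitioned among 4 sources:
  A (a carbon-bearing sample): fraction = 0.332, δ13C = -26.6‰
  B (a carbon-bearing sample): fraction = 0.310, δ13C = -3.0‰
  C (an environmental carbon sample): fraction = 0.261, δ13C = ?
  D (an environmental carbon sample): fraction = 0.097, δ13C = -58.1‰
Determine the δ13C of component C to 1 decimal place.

Isotope mass balance: δ_bulk = Σ fᵢ·δᵢ.
-15.0 = 0.332×(-26.6) + 0.310×(-3.0) + 0.261×δ_C + 0.097×(-58.1)
0.261·δ_C = -15.0 − (-15.397) = 0.397
δ_C = 0.397 / 0.261 = 1.52‰

1.5‰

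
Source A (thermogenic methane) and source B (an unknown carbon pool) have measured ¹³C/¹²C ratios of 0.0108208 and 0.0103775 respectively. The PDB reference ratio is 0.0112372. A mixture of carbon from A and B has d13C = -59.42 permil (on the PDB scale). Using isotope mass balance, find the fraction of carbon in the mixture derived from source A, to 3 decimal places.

δ_A = (0.0108208/0.0112372 − 1)×1000 = (0.962945 − 1)×1000 = -37.055 permil
δ_B = (0.0103775/0.0112372 − 1)×1000 = (0.923495 − 1)×1000 = -76.505 permil
f_A = (δ_mix − δ_B)/(δ_A − δ_B) = (-59.42 − (-76.505))/(-37.055 − (-76.505))
f_A = 17.085 / 39.449 = 0.4331

0.433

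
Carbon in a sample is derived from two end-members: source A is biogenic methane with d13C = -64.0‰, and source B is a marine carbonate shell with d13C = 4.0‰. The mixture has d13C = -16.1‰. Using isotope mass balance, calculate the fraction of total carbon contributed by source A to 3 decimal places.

δ_mix = f_A·δ_A + (1 − f_A)·δ_B  ⇒  f_A = (δ_mix − δ_B)/(δ_A − δ_B)
f_A = (-16.1 − (4.0)) / (-64.0 − (4.0))
f_A = -20.1 / -68.0 = 0.2956

0.296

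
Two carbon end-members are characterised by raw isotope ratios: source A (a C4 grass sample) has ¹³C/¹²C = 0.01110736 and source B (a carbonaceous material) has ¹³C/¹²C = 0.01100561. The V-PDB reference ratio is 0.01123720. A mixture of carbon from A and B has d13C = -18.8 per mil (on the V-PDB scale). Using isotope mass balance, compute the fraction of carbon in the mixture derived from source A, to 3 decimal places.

0.200

δ_A = (0.01110736/0.01123720 − 1)×1000 = (0.988446 − 1)×1000 = -11.554 per mil
δ_B = (0.01100561/0.01123720 − 1)×1000 = (0.979391 − 1)×1000 = -20.609 per mil
f_A = (δ_mix − δ_B)/(δ_A − δ_B) = (-18.8 − (-20.609))/(-11.554 − (-20.609))
f_A = 1.809 / 9.055 = 0.1998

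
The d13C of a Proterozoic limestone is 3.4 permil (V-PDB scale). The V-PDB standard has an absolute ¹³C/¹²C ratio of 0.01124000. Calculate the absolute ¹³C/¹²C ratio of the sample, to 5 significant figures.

0.011278

R_sample = R_standard × (d13C/1000 + 1)
R_sample = 0.01124000 × (3.4/1000 + 1) = 0.01124000 × 1.003400
R_sample = 0.0112782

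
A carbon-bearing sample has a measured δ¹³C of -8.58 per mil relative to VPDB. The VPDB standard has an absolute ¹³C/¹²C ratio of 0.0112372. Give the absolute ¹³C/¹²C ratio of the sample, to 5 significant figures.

R_sample = R_standard × (δ¹³C/1000 + 1)
R_sample = 0.0112372 × (-8.58/1000 + 1) = 0.0112372 × 0.991420
R_sample = 0.0111408

0.011141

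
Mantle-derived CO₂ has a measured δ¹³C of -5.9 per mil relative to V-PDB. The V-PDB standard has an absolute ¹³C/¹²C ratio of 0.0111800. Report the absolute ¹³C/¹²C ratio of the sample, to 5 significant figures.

R_sample = R_standard × (δ¹³C/1000 + 1)
R_sample = 0.0111800 × (-5.9/1000 + 1) = 0.0111800 × 0.994100
R_sample = 0.0111140

0.011114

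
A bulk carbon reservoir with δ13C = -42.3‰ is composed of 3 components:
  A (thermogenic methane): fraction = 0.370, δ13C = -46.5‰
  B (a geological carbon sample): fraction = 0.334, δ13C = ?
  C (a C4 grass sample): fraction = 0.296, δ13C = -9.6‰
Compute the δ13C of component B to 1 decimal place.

Isotope mass balance: δ_bulk = Σ fᵢ·δᵢ.
-42.3 = 0.370×(-46.5) + 0.334×δ_B + 0.296×(-9.6)
0.334·δ_B = -42.3 − (-20.047) = -22.253
δ_B = -22.253 / 0.334 = -66.63‰

-66.6‰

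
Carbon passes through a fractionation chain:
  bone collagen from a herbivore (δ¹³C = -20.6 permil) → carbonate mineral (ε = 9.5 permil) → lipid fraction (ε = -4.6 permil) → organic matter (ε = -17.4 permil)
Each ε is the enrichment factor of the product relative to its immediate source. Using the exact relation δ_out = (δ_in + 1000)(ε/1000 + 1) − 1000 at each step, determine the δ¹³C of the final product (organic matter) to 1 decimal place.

-33.0 permil

step 1: δ = (-20.60 + 1000)·(9.5/1000 + 1) − 1000 = -11.30 permil
step 2: δ = (-11.30 + 1000)·(-4.6/1000 + 1) − 1000 = -15.84 permil
step 3: δ = (-15.84 + 1000)·(-17.4/1000 + 1) − 1000 = -32.97 permil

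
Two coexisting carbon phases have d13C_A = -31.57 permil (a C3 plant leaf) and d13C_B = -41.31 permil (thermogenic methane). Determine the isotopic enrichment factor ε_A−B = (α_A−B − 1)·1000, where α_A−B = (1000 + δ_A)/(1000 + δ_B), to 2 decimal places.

α_A−B = (1000 + -31.57) / (1000 + -41.31) = 968.43 / 958.69 = 1.010160
ε_A−B = (1.010160 − 1) × 1000 = 10.160 permil
(The approximation ε ≈ δ_A − δ_B would give 9.74 permil.)

10.16 permil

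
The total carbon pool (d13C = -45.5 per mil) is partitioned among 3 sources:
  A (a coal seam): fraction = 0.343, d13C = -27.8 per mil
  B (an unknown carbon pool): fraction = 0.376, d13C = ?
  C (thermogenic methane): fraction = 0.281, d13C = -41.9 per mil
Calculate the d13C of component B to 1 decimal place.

Isotope mass balance: δ_bulk = Σ fᵢ·δᵢ.
-45.5 = 0.343×(-27.8) + 0.376×δ_B + 0.281×(-41.9)
0.376·δ_B = -45.5 − (-21.309) = -24.191
δ_B = -24.191 / 0.376 = -64.34 per mil

-64.3 per mil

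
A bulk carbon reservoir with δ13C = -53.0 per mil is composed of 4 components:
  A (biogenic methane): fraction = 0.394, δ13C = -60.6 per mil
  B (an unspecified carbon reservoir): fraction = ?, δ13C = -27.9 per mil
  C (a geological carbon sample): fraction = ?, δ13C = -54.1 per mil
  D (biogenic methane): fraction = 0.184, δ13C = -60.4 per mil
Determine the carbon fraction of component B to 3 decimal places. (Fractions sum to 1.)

Let f_B and f_C be the unknown fractions; fractions sum to 1 so f_B + f_C = 0.422.
Mass balance: Σ fᵢ·δᵢ = δ_bulk ⇒ f_B·(-27.9) + f_C·(-54.1) = -53.0 − (-34.990) = -18.010
Substitute f_C = 0.422 − f_B:
f_B·(-27.9 − -54.1) = -18.010 − 0.422×(-54.1) = 4.820
f_B = 4.820 / 26.2 = 0.1840

0.184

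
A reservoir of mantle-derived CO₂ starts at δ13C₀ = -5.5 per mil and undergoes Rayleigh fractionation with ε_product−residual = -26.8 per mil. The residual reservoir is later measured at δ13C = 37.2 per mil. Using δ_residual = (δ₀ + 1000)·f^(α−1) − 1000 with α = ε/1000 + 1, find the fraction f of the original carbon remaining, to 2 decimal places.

0.21

α − 1 = ε/1000 = -0.0268
(δ_res + 1000)/(δ₀ + 1000) = (37.2 + 1000)/(-5.5 + 1000) = 1037.2/994.5 = 1.042936
f = 1.042936^(1/-0.0268) = exp(ln(1.042936)/-0.0268) = exp(0.04204/-0.0268)
f = exp(-1.5687) = 0.2083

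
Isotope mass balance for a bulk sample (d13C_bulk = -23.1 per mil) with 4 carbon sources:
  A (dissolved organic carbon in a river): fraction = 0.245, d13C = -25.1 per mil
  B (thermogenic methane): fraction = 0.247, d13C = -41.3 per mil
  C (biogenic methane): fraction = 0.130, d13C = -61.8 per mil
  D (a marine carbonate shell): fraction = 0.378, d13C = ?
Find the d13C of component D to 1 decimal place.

Isotope mass balance: δ_bulk = Σ fᵢ·δᵢ.
-23.1 = 0.245×(-25.1) + 0.247×(-41.3) + 0.130×(-61.8) + 0.378×δ_D
0.378·δ_D = -23.1 − (-24.385) = 1.285
δ_D = 1.285 / 0.378 = 3.40 per mil

3.4 per mil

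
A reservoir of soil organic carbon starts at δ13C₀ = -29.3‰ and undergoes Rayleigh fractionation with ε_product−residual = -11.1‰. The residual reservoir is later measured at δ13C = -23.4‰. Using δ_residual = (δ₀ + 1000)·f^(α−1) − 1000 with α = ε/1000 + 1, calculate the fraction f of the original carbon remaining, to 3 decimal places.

α − 1 = ε/1000 = -0.0111
(δ_res + 1000)/(δ₀ + 1000) = (-23.4 + 1000)/(-29.3 + 1000) = 976.6/970.7 = 1.006078
f = 1.006078^(1/-0.0111) = exp(ln(1.006078)/-0.0111) = exp(0.00606/-0.0111)
f = exp(-0.5459) = 0.5793

0.579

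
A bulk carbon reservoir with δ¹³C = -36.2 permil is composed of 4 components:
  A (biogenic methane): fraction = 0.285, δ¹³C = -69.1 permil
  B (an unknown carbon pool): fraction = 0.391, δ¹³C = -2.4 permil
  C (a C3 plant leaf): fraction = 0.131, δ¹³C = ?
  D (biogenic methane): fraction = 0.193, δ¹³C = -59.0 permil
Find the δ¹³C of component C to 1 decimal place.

Isotope mass balance: δ_bulk = Σ fᵢ·δᵢ.
-36.2 = 0.285×(-69.1) + 0.391×(-2.4) + 0.131×δ_C + 0.193×(-59.0)
0.131·δ_C = -36.2 − (-32.019) = -4.181
δ_C = -4.181 / 0.131 = -31.92 permil

-31.9 permil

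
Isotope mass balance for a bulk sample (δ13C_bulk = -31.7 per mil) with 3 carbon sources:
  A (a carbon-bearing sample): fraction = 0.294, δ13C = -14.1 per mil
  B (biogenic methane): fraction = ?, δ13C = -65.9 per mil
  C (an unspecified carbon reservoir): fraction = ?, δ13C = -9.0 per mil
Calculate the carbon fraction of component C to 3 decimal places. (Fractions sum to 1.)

0.333

Let f_C and f_B be the unknown fractions; fractions sum to 1 so f_C + f_B = 0.706.
Mass balance: Σ fᵢ·δᵢ = δ_bulk ⇒ f_C·(-9.0) + f_B·(-65.9) = -31.7 − (-4.145) = -27.555
Substitute f_B = 0.706 − f_C:
f_C·(-9.0 − -65.9) = -27.555 − 0.706×(-65.9) = 18.971
f_C = 18.971 / 56.9 = 0.3334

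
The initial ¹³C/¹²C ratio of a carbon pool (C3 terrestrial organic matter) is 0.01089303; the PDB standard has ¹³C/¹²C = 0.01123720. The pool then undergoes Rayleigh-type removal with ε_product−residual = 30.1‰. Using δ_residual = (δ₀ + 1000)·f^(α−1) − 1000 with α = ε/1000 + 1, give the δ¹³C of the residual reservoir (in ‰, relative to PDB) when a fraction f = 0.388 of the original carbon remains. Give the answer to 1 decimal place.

-57.9‰

δ₀ = (0.01089303/0.01123720 − 1)×1000 = (0.969372 − 1)×1000 = -30.628‰
α − 1 = ε/1000 = 0.0301
f^(α−1) = 0.388^(0.0301) = 0.971905
δ_res = (-30.628 + 1000) × 0.971905 − 1000 = 942.138 − 1000 = -57.86‰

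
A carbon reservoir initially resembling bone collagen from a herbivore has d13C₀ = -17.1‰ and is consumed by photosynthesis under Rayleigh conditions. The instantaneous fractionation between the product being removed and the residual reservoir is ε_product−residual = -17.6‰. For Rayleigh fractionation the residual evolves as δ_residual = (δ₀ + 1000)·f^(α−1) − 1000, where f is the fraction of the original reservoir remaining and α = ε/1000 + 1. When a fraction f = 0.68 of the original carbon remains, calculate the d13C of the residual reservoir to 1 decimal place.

-10.4‰

Rayleigh residual: δ_res = (δ₀ + 1000)·f^(α−1) − 1000
α = ε/1000 + 1 = 0.98240, so α − 1 = -0.01760
f^(α−1) = 0.68^(-0.01760) = 1.006811
δ_res = (-17.1 + 1000) × 1.006811 − 1000 = 989.594 − 1000 = -10.41‰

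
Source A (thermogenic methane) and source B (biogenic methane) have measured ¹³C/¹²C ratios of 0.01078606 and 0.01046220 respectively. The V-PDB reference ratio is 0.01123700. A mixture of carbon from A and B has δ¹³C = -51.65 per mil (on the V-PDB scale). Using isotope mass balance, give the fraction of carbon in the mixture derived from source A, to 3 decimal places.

δ_A = (0.01078606/0.01123700 − 1)×1000 = (0.959870 − 1)×1000 = -40.130 per mil
δ_B = (0.01046220/0.01123700 − 1)×1000 = (0.931049 − 1)×1000 = -68.951 per mil
f_A = (δ_mix − δ_B)/(δ_A − δ_B) = (-51.65 − (-68.951))/(-40.130 − (-68.951))
f_A = 17.301 / 28.821 = 0.6003

0.600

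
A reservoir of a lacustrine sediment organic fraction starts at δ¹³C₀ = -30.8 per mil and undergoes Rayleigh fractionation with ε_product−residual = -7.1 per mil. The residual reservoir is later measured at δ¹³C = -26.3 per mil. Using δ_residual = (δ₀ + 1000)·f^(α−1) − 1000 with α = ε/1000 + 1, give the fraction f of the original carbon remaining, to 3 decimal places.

0.521

α − 1 = ε/1000 = -0.0071
(δ_res + 1000)/(δ₀ + 1000) = (-26.3 + 1000)/(-30.8 + 1000) = 973.7/969.2 = 1.004643
f = 1.004643^(1/-0.0071) = exp(ln(1.004643)/-0.0071) = exp(0.00463/-0.0071)
f = exp(-0.6524) = 0.5208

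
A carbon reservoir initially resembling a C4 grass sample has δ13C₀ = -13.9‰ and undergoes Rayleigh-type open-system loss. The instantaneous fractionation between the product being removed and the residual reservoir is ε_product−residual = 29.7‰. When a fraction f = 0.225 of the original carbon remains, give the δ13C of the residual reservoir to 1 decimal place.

Rayleigh residual: δ_res = (δ₀ + 1000)·f^(α−1) − 1000
α = ε/1000 + 1 = 1.02970, so α − 1 = 0.02970
f^(α−1) = 0.225^(0.02970) = 0.956665
δ_res = (-13.9 + 1000) × 0.956665 − 1000 = 943.367 − 1000 = -56.63‰

-56.6‰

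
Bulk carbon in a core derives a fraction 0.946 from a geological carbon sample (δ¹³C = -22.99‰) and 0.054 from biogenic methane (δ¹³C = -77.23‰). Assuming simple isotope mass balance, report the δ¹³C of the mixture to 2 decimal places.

-25.92‰

δ_mix = f_A·δ_A + f_B·δ_B
δ_mix = 0.946 × (-22.99) + 0.054 × (-77.23)
δ_mix = -21.749 + -4.170 = -25.919‰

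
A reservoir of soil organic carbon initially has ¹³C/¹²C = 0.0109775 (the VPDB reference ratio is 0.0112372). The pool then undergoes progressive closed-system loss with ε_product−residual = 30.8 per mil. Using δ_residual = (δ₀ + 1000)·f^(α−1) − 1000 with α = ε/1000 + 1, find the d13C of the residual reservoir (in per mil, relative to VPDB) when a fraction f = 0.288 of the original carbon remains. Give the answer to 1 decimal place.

-59.9 per mil

δ₀ = (0.0109775/0.0112372 − 1)×1000 = (0.976889 − 1)×1000 = -23.111 per mil
α − 1 = ε/1000 = 0.0308
f^(α−1) = 0.288^(0.0308) = 0.962386
δ_res = (-23.111 + 1000) × 0.962386 − 1000 = 940.145 − 1000 = -59.86 per mil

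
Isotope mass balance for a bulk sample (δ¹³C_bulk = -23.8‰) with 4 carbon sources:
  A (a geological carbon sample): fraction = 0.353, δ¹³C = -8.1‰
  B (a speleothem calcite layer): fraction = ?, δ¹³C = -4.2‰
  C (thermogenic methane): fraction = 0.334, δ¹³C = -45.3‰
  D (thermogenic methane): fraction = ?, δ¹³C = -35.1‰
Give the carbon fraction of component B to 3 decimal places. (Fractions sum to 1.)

0.168

Let f_B and f_D be the unknown fractions; fractions sum to 1 so f_B + f_D = 0.313.
Mass balance: Σ fᵢ·δᵢ = δ_bulk ⇒ f_B·(-4.2) + f_D·(-35.1) = -23.8 − (-17.989) = -5.811
Substitute f_D = 0.313 − f_B:
f_B·(-4.2 − -35.1) = -5.811 − 0.313×(-35.1) = 5.176
f_B = 5.176 / 30.9 = 0.1675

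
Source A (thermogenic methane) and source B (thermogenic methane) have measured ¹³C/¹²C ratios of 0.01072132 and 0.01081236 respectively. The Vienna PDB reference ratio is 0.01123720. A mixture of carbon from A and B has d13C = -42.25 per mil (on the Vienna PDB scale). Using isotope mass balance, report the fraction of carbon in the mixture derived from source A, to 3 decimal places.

0.548

δ_A = (0.01072132/0.01123720 − 1)×1000 = (0.954092 − 1)×1000 = -45.908 per mil
δ_B = (0.01081236/0.01123720 − 1)×1000 = (0.962193 − 1)×1000 = -37.807 per mil
f_A = (δ_mix − δ_B)/(δ_A − δ_B) = (-42.25 − (-37.807))/(-45.908 − (-37.807))
f_A = -4.443 / -8.102 = 0.5485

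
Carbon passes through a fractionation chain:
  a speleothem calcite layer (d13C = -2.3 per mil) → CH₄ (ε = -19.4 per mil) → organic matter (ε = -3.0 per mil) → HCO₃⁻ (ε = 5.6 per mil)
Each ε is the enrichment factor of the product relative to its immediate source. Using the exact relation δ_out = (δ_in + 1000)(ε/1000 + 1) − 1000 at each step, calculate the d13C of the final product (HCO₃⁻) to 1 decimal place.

step 1: δ = (-2.30 + 1000)·(-19.4/1000 + 1) − 1000 = -21.66 per mil
step 2: δ = (-21.66 + 1000)·(-3.0/1000 + 1) − 1000 = -24.59 per mil
step 3: δ = (-24.59 + 1000)·(5.6/1000 + 1) − 1000 = -19.13 per mil

-19.1 per mil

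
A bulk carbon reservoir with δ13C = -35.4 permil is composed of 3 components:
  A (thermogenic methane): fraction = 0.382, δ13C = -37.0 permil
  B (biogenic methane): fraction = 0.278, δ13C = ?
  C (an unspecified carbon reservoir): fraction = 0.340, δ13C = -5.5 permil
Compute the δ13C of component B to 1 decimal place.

-69.8 permil

Isotope mass balance: δ_bulk = Σ fᵢ·δᵢ.
-35.4 = 0.382×(-37.0) + 0.278×δ_B + 0.340×(-5.5)
0.278·δ_B = -35.4 − (-16.004) = -19.396
δ_B = -19.396 / 0.278 = -69.77 permil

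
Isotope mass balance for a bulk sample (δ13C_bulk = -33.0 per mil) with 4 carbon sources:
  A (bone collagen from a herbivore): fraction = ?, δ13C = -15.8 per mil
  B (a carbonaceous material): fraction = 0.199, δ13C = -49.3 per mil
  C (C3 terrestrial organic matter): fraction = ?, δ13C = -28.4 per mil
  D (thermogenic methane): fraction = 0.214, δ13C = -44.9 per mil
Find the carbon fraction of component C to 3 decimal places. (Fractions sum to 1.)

Let f_C and f_A be the unknown fractions; fractions sum to 1 so f_C + f_A = 0.587.
Mass balance: Σ fᵢ·δᵢ = δ_bulk ⇒ f_C·(-28.4) + f_A·(-15.8) = -33.0 − (-19.419) = -13.581
Substitute f_A = 0.587 − f_C:
f_C·(-28.4 − -15.8) = -13.581 − 0.587×(-15.8) = -4.306
f_C = -4.306 / -12.6 = 0.3418

0.342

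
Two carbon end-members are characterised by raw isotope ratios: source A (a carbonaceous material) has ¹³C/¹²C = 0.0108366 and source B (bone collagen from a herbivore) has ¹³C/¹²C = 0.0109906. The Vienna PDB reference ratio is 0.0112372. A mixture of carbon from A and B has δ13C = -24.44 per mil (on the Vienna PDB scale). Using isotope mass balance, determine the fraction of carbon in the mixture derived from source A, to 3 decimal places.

δ_A = (0.0108366/0.0112372 − 1)×1000 = (0.964351 − 1)×1000 = -35.649 per mil
δ_B = (0.0109906/0.0112372 − 1)×1000 = (0.978055 − 1)×1000 = -21.945 per mil
f_A = (δ_mix − δ_B)/(δ_A − δ_B) = (-24.44 − (-21.945))/(-35.649 − (-21.945))
f_A = -2.495 / -13.704 = 0.1821

0.182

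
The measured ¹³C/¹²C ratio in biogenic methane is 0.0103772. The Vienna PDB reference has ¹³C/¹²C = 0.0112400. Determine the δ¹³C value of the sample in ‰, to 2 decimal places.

δ¹³C = (R_sample / R_standard − 1) × 1000
R_sample / R_standard = 0.0103772 / 0.0112400 = 0.923238
δ¹³C = (0.923238 − 1) × 1000 = -76.762‰

-76.76‰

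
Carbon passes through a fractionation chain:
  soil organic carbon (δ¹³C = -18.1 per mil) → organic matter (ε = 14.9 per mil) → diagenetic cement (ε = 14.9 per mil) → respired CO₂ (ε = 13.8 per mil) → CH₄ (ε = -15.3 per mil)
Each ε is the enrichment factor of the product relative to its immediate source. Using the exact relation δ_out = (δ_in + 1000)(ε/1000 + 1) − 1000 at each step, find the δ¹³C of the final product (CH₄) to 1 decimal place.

9.6 per mil

step 1: δ = (-18.10 + 1000)·(14.9/1000 + 1) − 1000 = -3.47 per mil
step 2: δ = (-3.47 + 1000)·(14.9/1000 + 1) − 1000 = 11.38 per mil
step 3: δ = (11.38 + 1000)·(13.8/1000 + 1) − 1000 = 25.34 per mil
step 4: δ = (25.34 + 1000)·(-15.3/1000 + 1) − 1000 = 9.65 per mil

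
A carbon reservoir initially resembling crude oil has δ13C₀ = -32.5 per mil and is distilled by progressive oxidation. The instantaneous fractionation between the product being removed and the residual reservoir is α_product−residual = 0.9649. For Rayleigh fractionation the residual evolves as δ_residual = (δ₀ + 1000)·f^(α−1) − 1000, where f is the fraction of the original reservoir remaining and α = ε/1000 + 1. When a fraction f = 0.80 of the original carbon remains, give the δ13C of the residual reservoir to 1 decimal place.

Rayleigh residual: δ_res = (δ₀ + 1000)·f^(α−1) − 1000
α − 1 = -0.03510
f^(α−1) = 0.80^(-0.03510) = 1.007863
δ_res = (-32.5 + 1000) × 1.007863 − 1000 = 975.108 − 1000 = -24.89 per mil

-24.9 per mil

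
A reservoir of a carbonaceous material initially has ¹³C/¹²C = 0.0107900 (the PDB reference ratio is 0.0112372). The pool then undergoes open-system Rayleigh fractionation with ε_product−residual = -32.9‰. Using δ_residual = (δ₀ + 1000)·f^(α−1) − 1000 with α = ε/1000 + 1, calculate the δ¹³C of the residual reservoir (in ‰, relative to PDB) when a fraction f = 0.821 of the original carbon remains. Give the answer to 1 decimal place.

δ₀ = (0.0107900/0.0112372 − 1)×1000 = (0.960204 − 1)×1000 = -39.796‰
α − 1 = ε/1000 = -0.0329
f^(α−1) = 0.821^(-0.0329) = 1.006510
δ_res = (-39.796 + 1000) × 1.006510 − 1000 = 966.455 − 1000 = -33.55‰

-33.5‰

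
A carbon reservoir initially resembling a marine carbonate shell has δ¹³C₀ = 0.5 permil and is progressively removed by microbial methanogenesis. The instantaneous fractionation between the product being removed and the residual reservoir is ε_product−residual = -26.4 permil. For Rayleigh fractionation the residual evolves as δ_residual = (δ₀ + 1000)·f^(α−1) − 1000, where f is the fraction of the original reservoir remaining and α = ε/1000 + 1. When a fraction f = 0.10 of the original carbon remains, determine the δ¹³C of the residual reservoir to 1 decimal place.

Rayleigh residual: δ_res = (δ₀ + 1000)·f^(α−1) − 1000
α = ε/1000 + 1 = 0.97360, so α − 1 = -0.02640
f^(α−1) = 0.10^(-0.02640) = 1.062674
δ_res = (0.5 + 1000) × 1.062674 − 1000 = 1063.205 − 1000 = 63.21 permil

63.2 permil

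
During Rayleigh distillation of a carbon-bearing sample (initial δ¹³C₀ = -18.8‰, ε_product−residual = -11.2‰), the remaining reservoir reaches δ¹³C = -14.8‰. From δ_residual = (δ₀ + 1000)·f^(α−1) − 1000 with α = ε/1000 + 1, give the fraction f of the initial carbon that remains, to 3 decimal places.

α − 1 = ε/1000 = -0.0112
(δ_res + 1000)/(δ₀ + 1000) = (-14.8 + 1000)/(-18.8 + 1000) = 985.2/981.2 = 1.004077
f = 1.004077^(1/-0.0112) = exp(ln(1.004077)/-0.0112) = exp(0.00407/-0.0112)
f = exp(-0.3632) = 0.6954

0.695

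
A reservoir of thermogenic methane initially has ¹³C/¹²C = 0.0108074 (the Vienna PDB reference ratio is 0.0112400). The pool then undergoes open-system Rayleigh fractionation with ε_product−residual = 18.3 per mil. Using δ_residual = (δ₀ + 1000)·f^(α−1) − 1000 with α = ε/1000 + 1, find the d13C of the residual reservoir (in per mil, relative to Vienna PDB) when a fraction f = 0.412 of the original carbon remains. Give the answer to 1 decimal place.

-54.0 per mil

δ₀ = (0.0108074/0.0112400 − 1)×1000 = (0.961512 − 1)×1000 = -38.488 per mil
α − 1 = ε/1000 = 0.0183
f^(α−1) = 0.412^(0.0183) = 0.983904
δ_res = (-38.488 + 1000) × 0.983904 − 1000 = 946.036 − 1000 = -53.96 per mil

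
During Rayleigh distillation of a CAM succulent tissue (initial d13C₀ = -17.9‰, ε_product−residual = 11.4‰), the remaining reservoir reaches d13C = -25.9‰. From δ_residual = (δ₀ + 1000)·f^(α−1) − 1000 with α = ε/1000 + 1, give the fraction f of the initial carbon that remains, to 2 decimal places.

0.49

α − 1 = ε/1000 = 0.0114
(δ_res + 1000)/(δ₀ + 1000) = (-25.9 + 1000)/(-17.9 + 1000) = 974.1/982.1 = 0.991854
f = 0.991854^(1/0.0114) = exp(ln(0.991854)/0.0114) = exp(-0.00818/0.0114)
f = exp(-0.7175) = 0.4880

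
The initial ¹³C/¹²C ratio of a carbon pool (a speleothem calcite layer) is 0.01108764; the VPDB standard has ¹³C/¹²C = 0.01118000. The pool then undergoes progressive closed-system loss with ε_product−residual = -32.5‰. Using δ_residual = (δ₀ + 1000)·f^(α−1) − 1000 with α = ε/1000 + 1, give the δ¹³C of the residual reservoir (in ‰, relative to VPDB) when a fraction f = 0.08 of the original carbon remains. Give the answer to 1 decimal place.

76.6‰

δ₀ = (0.01108764/0.01118000 − 1)×1000 = (0.991739 − 1)×1000 = -8.261‰
α − 1 = ε/1000 = -0.0325
f^(α−1) = 0.08^(-0.0325) = 1.085549
δ_res = (-8.261 + 1000) × 1.085549 − 1000 = 1076.581 − 1000 = 76.58‰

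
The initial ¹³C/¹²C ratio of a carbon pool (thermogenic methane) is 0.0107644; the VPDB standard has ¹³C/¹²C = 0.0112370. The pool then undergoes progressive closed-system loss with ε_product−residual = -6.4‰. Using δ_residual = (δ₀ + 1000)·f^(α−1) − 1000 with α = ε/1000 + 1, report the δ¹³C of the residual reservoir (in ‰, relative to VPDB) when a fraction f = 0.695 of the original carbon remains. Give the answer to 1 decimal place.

δ₀ = (0.0107644/0.0112370 − 1)×1000 = (0.957943 − 1)×1000 = -42.057‰
α − 1 = ε/1000 = -0.0064
f^(α−1) = 0.695^(-0.0064) = 1.002331
δ_res = (-42.057 + 1000) × 1.002331 − 1000 = 960.176 − 1000 = -39.82‰

-39.8‰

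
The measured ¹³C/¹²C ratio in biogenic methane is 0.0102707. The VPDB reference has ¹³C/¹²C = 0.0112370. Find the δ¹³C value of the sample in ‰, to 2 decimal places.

-85.99‰

δ¹³C = (R_sample / R_standard − 1) × 1000
R_sample / R_standard = 0.0102707 / 0.0112370 = 0.914007
δ¹³C = (0.914007 − 1) × 1000 = -85.993‰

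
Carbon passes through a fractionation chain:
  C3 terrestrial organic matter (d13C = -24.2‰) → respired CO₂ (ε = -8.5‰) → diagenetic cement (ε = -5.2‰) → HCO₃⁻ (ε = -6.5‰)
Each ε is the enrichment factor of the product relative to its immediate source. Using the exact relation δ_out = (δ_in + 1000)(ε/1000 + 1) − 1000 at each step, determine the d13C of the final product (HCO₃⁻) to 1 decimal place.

-43.8‰

step 1: δ = (-24.20 + 1000)·(-8.5/1000 + 1) − 1000 = -32.49‰
step 2: δ = (-32.49 + 1000)·(-5.2/1000 + 1) − 1000 = -37.53‰
step 3: δ = (-37.53 + 1000)·(-6.5/1000 + 1) − 1000 = -43.78‰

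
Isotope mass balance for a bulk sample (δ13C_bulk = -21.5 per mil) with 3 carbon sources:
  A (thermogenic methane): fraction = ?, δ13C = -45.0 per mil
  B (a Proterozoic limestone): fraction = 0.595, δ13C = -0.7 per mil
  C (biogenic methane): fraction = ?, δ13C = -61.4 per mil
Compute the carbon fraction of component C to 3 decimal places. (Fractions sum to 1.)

0.174

Let f_C and f_A be the unknown fractions; fractions sum to 1 so f_C + f_A = 0.405.
Mass balance: Σ fᵢ·δᵢ = δ_bulk ⇒ f_C·(-61.4) + f_A·(-45.0) = -21.5 − (-0.416) = -21.084
Substitute f_A = 0.405 − f_C:
f_C·(-61.4 − -45.0) = -21.084 − 0.405×(-45.0) = -2.858
f_C = -2.858 / -16.4 = 0.1743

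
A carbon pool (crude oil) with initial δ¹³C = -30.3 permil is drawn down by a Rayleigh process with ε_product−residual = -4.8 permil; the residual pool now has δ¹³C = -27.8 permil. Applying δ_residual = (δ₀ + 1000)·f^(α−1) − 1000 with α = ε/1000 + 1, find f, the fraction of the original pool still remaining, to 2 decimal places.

0.58

α − 1 = ε/1000 = -0.0048
(δ_res + 1000)/(δ₀ + 1000) = (-27.8 + 1000)/(-30.3 + 1000) = 972.2/969.7 = 1.002578
f = 1.002578^(1/-0.0048) = exp(ln(1.002578)/-0.0048) = exp(0.00257/-0.0048)
f = exp(-0.5364) = 0.5848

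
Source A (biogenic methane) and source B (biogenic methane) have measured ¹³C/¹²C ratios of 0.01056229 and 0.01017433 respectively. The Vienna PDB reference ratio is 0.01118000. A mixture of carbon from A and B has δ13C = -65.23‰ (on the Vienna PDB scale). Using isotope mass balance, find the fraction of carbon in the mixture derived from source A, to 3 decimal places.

0.712

δ_A = (0.01056229/0.01118000 − 1)×1000 = (0.944749 − 1)×1000 = -55.251‰
δ_B = (0.01017433/0.01118000 − 1)×1000 = (0.910047 − 1)×1000 = -89.953‰
f_A = (δ_mix − δ_B)/(δ_A − δ_B) = (-65.23 − (-89.953))/(-55.251 − (-89.953))
f_A = 24.723 / 34.701 = 0.7124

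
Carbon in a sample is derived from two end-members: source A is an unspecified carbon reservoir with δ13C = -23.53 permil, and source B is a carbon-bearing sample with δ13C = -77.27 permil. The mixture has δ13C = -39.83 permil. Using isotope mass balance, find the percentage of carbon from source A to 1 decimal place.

69.7%

δ_mix = f_A·δ_A + (1 − f_A)·δ_B  ⇒  f_A = (δ_mix − δ_B)/(δ_A − δ_B)
f_A = (-39.83 − (-77.27)) / (-23.53 − (-77.27))
f_A = 37.44 / 53.74 = 0.6967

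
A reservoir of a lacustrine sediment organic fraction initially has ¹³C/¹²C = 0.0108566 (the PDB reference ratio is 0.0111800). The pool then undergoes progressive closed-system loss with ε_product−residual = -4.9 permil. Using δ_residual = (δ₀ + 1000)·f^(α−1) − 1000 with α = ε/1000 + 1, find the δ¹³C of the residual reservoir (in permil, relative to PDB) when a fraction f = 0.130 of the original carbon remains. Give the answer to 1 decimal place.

δ₀ = (0.0108566/0.0111800 − 1)×1000 = (0.971073 − 1)×1000 = -28.927 permil
α − 1 = ε/1000 = -0.0049
f^(α−1) = 0.130^(-0.0049) = 1.010047
δ_res = (-28.927 + 1000) × 1.010047 − 1000 = 980.830 − 1000 = -19.17 permil

-19.2 permil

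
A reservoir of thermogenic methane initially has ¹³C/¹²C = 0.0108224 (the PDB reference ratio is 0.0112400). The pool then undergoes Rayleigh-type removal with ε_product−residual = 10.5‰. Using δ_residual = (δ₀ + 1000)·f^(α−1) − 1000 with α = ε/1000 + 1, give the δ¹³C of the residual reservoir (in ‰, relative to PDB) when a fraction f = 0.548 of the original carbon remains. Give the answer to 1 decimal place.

-43.2‰

δ₀ = (0.0108224/0.0112400 − 1)×1000 = (0.962847 − 1)×1000 = -37.153‰
α − 1 = ε/1000 = 0.0105
f^(α−1) = 0.548^(0.0105) = 0.993704
δ_res = (-37.153 + 1000) × 0.993704 − 1000 = 956.785 − 1000 = -43.21‰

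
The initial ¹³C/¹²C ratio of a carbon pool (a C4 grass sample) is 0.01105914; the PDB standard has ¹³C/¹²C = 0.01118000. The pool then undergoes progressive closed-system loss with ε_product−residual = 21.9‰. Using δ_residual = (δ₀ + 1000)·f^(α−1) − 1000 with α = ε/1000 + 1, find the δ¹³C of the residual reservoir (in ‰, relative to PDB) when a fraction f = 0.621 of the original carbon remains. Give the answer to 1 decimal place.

δ₀ = (0.01105914/0.01118000 − 1)×1000 = (0.989190 − 1)×1000 = -10.810‰
α − 1 = ε/1000 = 0.0219
f^(α−1) = 0.621^(0.0219) = 0.989621
δ_res = (-10.810 + 1000) × 0.989621 − 1000 = 978.922 − 1000 = -21.08‰

-21.1‰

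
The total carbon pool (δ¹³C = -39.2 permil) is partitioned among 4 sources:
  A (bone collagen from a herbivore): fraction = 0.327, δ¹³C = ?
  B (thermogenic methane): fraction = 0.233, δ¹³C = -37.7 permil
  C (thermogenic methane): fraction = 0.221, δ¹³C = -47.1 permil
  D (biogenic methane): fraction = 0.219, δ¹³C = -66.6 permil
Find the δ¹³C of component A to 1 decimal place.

-16.6 permil

Isotope mass balance: δ_bulk = Σ fᵢ·δᵢ.
-39.2 = 0.327×δ_A + 0.233×(-37.7) + 0.221×(-47.1) + 0.219×(-66.6)
0.327·δ_A = -39.2 − (-33.779) = -5.421
δ_A = -5.421 / 0.327 = -16.58 permil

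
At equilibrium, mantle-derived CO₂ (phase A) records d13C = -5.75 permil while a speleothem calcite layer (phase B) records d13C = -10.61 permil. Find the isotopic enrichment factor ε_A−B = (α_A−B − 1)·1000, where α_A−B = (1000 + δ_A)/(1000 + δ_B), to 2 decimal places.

α_A−B = (1000 + -5.75) / (1000 + -10.61) = 994.25 / 989.39 = 1.004912
ε_A−B = (1.004912 − 1) × 1000 = 4.912 permil
(The approximation ε ≈ δ_A − δ_B would give 4.86 permil.)

4.91 permil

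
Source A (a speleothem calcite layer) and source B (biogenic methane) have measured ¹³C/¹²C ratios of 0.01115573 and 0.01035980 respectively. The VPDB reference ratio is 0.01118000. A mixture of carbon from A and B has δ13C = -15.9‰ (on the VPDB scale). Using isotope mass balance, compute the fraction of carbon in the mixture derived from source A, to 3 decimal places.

0.807

δ_A = (0.01115573/0.01118000 − 1)×1000 = (0.997829 − 1)×1000 = -2.171‰
δ_B = (0.01035980/0.01118000 − 1)×1000 = (0.926637 − 1)×1000 = -73.363‰
f_A = (δ_mix − δ_B)/(δ_A − δ_B) = (-15.9 − (-73.363))/(-2.171 − (-73.363))
f_A = 57.463 / 71.192 = 0.8072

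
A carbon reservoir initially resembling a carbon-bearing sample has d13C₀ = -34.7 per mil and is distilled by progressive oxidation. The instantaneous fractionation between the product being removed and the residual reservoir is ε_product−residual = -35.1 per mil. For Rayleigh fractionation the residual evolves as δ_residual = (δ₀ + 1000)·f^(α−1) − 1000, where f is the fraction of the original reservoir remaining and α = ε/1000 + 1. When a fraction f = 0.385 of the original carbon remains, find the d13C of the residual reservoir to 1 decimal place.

Rayleigh residual: δ_res = (δ₀ + 1000)·f^(α−1) − 1000
α = ε/1000 + 1 = 0.96490, so α − 1 = -0.03510
f^(α−1) = 0.385^(-0.03510) = 1.034071
δ_res = (-34.7 + 1000) × 1.034071 − 1000 = 998.189 − 1000 = -1.81 per mil

-1.8 per mil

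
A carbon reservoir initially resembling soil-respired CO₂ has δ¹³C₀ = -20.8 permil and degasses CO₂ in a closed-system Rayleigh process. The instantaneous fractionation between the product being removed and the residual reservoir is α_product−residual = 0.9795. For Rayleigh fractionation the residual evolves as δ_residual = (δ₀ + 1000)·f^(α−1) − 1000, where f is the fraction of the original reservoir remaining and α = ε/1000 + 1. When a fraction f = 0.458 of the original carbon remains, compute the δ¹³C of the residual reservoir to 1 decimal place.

Rayleigh residual: δ_res = (δ₀ + 1000)·f^(α−1) − 1000
α − 1 = -0.02050
f^(α−1) = 0.458^(-0.02050) = 1.016137
δ_res = (-20.8 + 1000) × 1.016137 − 1000 = 995.001 − 1000 = -5.00 permil

-5.0 permil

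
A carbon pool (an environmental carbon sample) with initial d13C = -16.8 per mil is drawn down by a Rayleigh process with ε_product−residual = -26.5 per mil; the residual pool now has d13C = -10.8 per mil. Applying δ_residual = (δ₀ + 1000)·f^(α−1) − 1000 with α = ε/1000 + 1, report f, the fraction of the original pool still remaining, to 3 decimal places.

α − 1 = ε/1000 = -0.0265
(δ_res + 1000)/(δ₀ + 1000) = (-10.8 + 1000)/(-16.8 + 1000) = 989.2/983.2 = 1.006103
f = 1.006103^(1/-0.0265) = exp(ln(1.006103)/-0.0265) = exp(0.00608/-0.0265)
f = exp(-0.2296) = 0.7949

0.795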